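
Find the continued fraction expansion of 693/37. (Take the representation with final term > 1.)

[18; 1, 2, 1, 2, 3]

693 = 18·37 + 27
37 = 1·27 + 10
27 = 2·10 + 7
10 = 1·7 + 3
7 = 2·3 + 1
3 = 3·1 + 0  (stop)
So 693/37 = [18; 1, 2, 1, 2, 3].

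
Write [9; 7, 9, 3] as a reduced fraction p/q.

Using pₖ = aₖpₖ₋₁ + pₖ₋₂ and qₖ = aₖqₖ₋₁ + qₖ₋₂:
  k=0: a=9, p=9, q=1
  k=1: a=7, p=64, q=7
  k=2: a=9, p=585, q=64
  k=3: a=3, p=1819, q=199

1819/199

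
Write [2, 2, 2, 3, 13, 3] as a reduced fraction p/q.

Fold from the inside: start with 3/1.
  13 + 1/3 = 40/3
  3 + 3/40 = 123/40
  2 + 40/123 = 286/123
  2 + 123/286 = 695/286
  2 + 286/695 = 1676/695

1676/695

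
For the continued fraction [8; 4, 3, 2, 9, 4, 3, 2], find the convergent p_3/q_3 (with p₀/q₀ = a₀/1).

Using pₖ = aₖpₖ₋₁ + pₖ₋₂, qₖ = aₖqₖ₋₁ + qₖ₋₂ (with p₋₁=1, p₋₂=0, q₋₁=0, q₋₂=1):
  k=0: a=8, p=8, q=1
  k=1: a=4, p=33, q=4
  k=2: a=3, p=107, q=13
  k=3: a=2, p=247, q=30

247/30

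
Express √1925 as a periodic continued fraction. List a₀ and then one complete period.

a₀ = ⌊√1925⌋ = 43.
With m₀=0, d₀=1 and mₖ₊₁ = dₖaₖ − mₖ, dₖ₊₁ = (n − mₖ₊₁²)/dₖ, aₖ₊₁ = ⌊(a₀+mₖ₊₁)/dₖ₊₁⌋:
  k=1: m=43, d=76, a=1
  k=2: m=33, d=11, a=6
  k=3: m=33, d=76, a=1
  k=4: m=43, d=1, a=86
d=1 and a=2a₀=86 at k=4, so the next step gives (m, d) = (43, 76) again — its k=1 value — and the period has length 4.

[43; 1, 6, 1, 86]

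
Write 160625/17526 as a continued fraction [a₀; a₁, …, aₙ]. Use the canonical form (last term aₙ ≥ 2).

[9; 6, 16, 16, 2, 1, 3]

160625 = 9·17526 + 2891
17526 = 6·2891 + 180
2891 = 16·180 + 11
180 = 16·11 + 4
11 = 2·4 + 3
4 = 1·3 + 1
3 = 3·1 + 0  (stop)
So 160625/17526 = [9; 6, 16, 16, 2, 1, 3].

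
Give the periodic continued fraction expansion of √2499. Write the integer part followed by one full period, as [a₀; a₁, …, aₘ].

a₀ = ⌊√2499⌋ = 49.
With m₀=0, d₀=1 and mₖ₊₁ = dₖaₖ − mₖ, dₖ₊₁ = (n − mₖ₊₁²)/dₖ, aₖ₊₁ = ⌊(a₀+mₖ₊₁)/dₖ₊₁⌋:
  k=1: m=49, d=98, a=1
  k=2: m=49, d=1, a=98
d=1 and a=2a₀=98 at k=2, so the next step gives (m, d) = (49, 98) again — its k=1 value — and the period has length 2.

[49; 1, 98]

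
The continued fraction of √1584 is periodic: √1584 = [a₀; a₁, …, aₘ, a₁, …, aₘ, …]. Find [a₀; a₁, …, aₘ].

a₀ = ⌊√1584⌋ = 39.
With m₀=0, d₀=1 and mₖ₊₁ = dₖaₖ − mₖ, dₖ₊₁ = (n − mₖ₊₁²)/dₖ, aₖ₊₁ = ⌊(a₀+mₖ₊₁)/dₖ₊₁⌋:
  k=1: m=39, d=63, a=1
  k=2: m=24, d=16, a=3
  k=3: m=24, d=63, a=1
  k=4: m=39, d=1, a=78
d=1 and a=2a₀=78 at k=4, so the next step gives (m, d) = (39, 63) again — its k=1 value — and the period has length 4.

[39; 1, 3, 1, 78]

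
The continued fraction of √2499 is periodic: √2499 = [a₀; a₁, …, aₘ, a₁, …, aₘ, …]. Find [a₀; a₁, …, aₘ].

[49; 1, 98]

a₀ = ⌊√2499⌋ = 49.
With m₀=0, d₀=1 and mₖ₊₁ = dₖaₖ − mₖ, dₖ₊₁ = (n − mₖ₊₁²)/dₖ, aₖ₊₁ = ⌊(a₀+mₖ₊₁)/dₖ₊₁⌋:
  k=1: m=49, d=98, a=1
  k=2: m=49, d=1, a=98
d=1 and a=2a₀=98 at k=2, so the next step gives (m, d) = (49, 98) again — its k=1 value — and the period has length 2.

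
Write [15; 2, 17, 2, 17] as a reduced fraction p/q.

Using pₖ = aₖpₖ₋₁ + pₖ₋₂ and qₖ = aₖqₖ₋₁ + qₖ₋₂:
  k=0: a=15, p=15, q=1
  k=1: a=2, p=31, q=2
  k=2: a=17, p=542, q=35
  k=3: a=2, p=1115, q=72
  k=4: a=17, p=19497, q=1259

19497/1259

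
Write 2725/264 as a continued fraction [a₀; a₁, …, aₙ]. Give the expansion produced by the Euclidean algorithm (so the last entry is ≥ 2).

2725 = 10×264 + 85
264 = 3×85 + 9
85 = 9×9 + 4
9 = 2×4 + 1
4 = 4×1 + 0  (stop)
So 2725/264 = [10; 3, 9, 2, 4].

[10; 3, 9, 2, 4]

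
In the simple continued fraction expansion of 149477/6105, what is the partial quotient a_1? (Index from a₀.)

2

149477 = 24·6105 + 2957   →  a_0 = 24
6105 = 2·2957 + 191   →  a_1 = 2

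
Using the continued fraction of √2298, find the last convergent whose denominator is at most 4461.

73584/1535

√2298 = [47; 1, 14, 1, 94, …] (period length 4).
Convergents:
  p_0/q_0 = 47/1
  p_1/q_1 = 48/1
  p_2/q_2 = 719/15
  p_3/q_3 = 767/16
  p_4/q_4 = 72817/1519
  p_5/q_5 = 73584/1535
  p_6/q_6 = 1102993/23009
q_5 = 1535 ≤ 4461 < 23009 = q_6, so the answer is 73584/1535.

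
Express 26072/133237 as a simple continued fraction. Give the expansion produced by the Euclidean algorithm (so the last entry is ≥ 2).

[0; 5, 9, 16, 13, 1, 3, 3]

26072 = 0*133237 + 26072
133237 = 5*26072 + 2877
26072 = 9*2877 + 179
2877 = 16*179 + 13
179 = 13*13 + 10
13 = 1*10 + 3
10 = 3*3 + 1
3 = 3*1 + 0  (stop)
So 26072/133237 = [0; 5, 9, 16, 13, 1, 3, 3].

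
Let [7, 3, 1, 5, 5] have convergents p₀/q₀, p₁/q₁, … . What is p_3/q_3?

Using pₖ = aₖpₖ₋₁ + pₖ₋₂, qₖ = aₖqₖ₋₁ + qₖ₋₂ (with p₋₁=1, p₋₂=0, q₋₁=0, q₋₂=1):
  k=0: a=7, p=7, q=1
  k=1: a=3, p=22, q=3
  k=2: a=1, p=29, q=4
  k=3: a=5, p=167, q=23

167/23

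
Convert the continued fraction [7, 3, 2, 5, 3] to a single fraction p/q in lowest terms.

882/121

Using pₖ = aₖpₖ₋₁ + pₖ₋₂ and qₖ = aₖqₖ₋₁ + qₖ₋₂:
  k=0: a=7, p=7, q=1
  k=1: a=3, p=22, q=3
  k=2: a=2, p=51, q=7
  k=3: a=5, p=277, q=38
  k=4: a=3, p=882, q=121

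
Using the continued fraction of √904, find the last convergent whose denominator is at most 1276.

√904 = [30; 15, 60, …] (period length 2).
Convergents:
  p_0/q_0 = 30/1
  p_1/q_1 = 451/15
  p_2/q_2 = 27090/901
  p_3/q_3 = 406801/13530
q_2 = 901 ≤ 1276 < 13530 = q_3, so the answer is 27090/901.

27090/901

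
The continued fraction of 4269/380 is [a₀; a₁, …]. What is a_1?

4269 = 11·380 + 89   →  a_0 = 11
380 = 4·89 + 24   →  a_1 = 4

4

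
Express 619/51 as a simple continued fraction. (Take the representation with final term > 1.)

[12; 7, 3, 2]

619 = 12*51 + 7
51 = 7*7 + 2
7 = 3*2 + 1
2 = 2*1 + 0  (stop)
So 619/51 = [12; 7, 3, 2].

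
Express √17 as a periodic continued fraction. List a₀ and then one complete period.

[4; 8]

a₀ = ⌊√17⌋ = 4.
With m₀=0, d₀=1 and mₖ₊₁ = dₖaₖ − mₖ, dₖ₊₁ = (n − mₖ₊₁²)/dₖ, aₖ₊₁ = ⌊(a₀+mₖ₊₁)/dₖ₊₁⌋:
  k=1: m=4, d=1, a=8
d=1 and a=2a₀=8 at k=1, so the next step gives (m, d) = (4, 1) again — its k=1 value — and the period has length 1.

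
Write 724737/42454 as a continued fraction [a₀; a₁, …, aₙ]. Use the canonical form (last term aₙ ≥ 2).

[17; 14, 16, 17, 11]

724737 = 17·42454 + 3019
42454 = 14·3019 + 188
3019 = 16·188 + 11
188 = 17·11 + 1
11 = 11·1 + 0  (stop)
So 724737/42454 = [17; 14, 16, 17, 11].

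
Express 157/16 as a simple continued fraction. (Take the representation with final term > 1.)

[9; 1, 4, 3]

157 = 9*16 + 13
16 = 1*13 + 3
13 = 4*3 + 1
3 = 3*1 + 0  (stop)
So 157/16 = [9; 1, 4, 3].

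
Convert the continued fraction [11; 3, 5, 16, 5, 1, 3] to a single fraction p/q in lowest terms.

Using pₖ = aₖpₖ₋₁ + pₖ₋₂ and qₖ = aₖqₖ₋₁ + qₖ₋₂:
  k=0: a=11, p=11, q=1
  k=1: a=3, p=34, q=3
  k=2: a=5, p=181, q=16
  k=3: a=16, p=2930, q=259
  k=4: a=5, p=14831, q=1311
  k=5: a=1, p=17761, q=1570
  k=6: a=3, p=68114, q=6021

68114/6021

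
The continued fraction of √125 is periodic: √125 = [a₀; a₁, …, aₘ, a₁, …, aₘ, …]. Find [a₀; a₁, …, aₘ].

[11; 5, 1, 1, 5, 22]

a₀ = ⌊√125⌋ = 11.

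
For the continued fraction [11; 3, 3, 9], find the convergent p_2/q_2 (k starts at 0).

Using pₖ = aₖpₖ₋₁ + pₖ₋₂, qₖ = aₖqₖ₋₁ + qₖ₋₂ (with p₋₁=1, p₋₂=0, q₋₁=0, q₋₂=1):
  k=0: a=11, p=11, q=1
  k=1: a=3, p=34, q=3
  k=2: a=3, p=113, q=10

113/10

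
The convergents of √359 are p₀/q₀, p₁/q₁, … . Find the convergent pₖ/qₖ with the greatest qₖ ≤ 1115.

13661/721

√359 = [18; 1, 17, 1, 36, …] (period length 4).
Convergents:
  p_0/q_0 = 18/1
  p_1/q_1 = 19/1
  p_2/q_2 = 341/18
  p_3/q_3 = 360/19
  p_4/q_4 = 13301/702
  p_5/q_5 = 13661/721
  p_6/q_6 = 245538/12959
q_5 = 721 ≤ 1115 < 12959 = q_6, so the answer is 13661/721.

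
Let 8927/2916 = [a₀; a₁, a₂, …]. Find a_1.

16

8927 = 3·2916 + 179   →  a_0 = 3
2916 = 16·179 + 52   →  a_1 = 16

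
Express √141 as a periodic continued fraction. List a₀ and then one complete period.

a₀ = ⌊√141⌋ = 11.
With m₀=0, d₀=1 and mₖ₊₁ = dₖaₖ − mₖ, dₖ₊₁ = (n − mₖ₊₁²)/dₖ, aₖ₊₁ = ⌊(a₀+mₖ₊₁)/dₖ₊₁⌋:
  k=1: m=11, d=20, a=1
  k=2: m=9, d=3, a=6
  k=3: m=9, d=20, a=1
  k=4: m=11, d=1, a=22
d=1 and a=2a₀=22 at k=4, so the next step gives (m, d) = (11, 20) again — its k=1 value — and the period has length 4.

[11; 1, 6, 1, 22]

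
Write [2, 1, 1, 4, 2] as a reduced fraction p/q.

51/20

Fold from the inside: start with 2/1.
  4 + 1/2 = 9/2
  1 + 2/9 = 11/9
  1 + 9/11 = 20/11
  2 + 11/20 = 51/20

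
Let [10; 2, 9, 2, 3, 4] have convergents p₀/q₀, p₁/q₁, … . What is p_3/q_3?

Using pₖ = aₖpₖ₋₁ + pₖ₋₂, qₖ = aₖqₖ₋₁ + qₖ₋₂ (with p₋₁=1, p₋₂=0, q₋₁=0, q₋₂=1):
  k=0: a=10, p=10, q=1
  k=1: a=2, p=21, q=2
  k=2: a=9, p=199, q=19
  k=3: a=2, p=419, q=40

419/40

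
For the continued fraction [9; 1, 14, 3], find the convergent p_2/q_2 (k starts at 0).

Using pₖ = aₖpₖ₋₁ + pₖ₋₂, qₖ = aₖqₖ₋₁ + qₖ₋₂ (with p₋₁=1, p₋₂=0, q₋₁=0, q₋₂=1):
  k=0: a=9, p=9, q=1
  k=1: a=1, p=10, q=1
  k=2: a=14, p=149, q=15

149/15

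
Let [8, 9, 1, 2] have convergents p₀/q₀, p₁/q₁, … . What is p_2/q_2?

81/10

Using pₖ = aₖpₖ₋₁ + pₖ₋₂, qₖ = aₖqₖ₋₁ + qₖ₋₂ (with p₋₁=1, p₋₂=0, q₋₁=0, q₋₂=1):
  k=0: a=8, p=8, q=1
  k=1: a=9, p=73, q=9
  k=2: a=1, p=81, q=10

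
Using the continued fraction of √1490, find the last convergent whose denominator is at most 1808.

√1490 = [38; 1, 1, 1, 1, 76, …] (period length 5).
Convergents:
  p_0/q_0 = 38/1
  p_1/q_1 = 39/1
  p_2/q_2 = 77/2
  p_3/q_3 = 116/3
  p_4/q_4 = 193/5
  p_5/q_5 = 14784/383
  p_6/q_6 = 14977/388
  p_7/q_7 = 29761/771
  p_8/q_8 = 44738/1159
  p_9/q_9 = 74499/1930
q_8 = 1159 ≤ 1808 < 1930 = q_9, so the answer is 44738/1159.

44738/1159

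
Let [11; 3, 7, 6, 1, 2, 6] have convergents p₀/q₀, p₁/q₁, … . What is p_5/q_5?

Using pₖ = aₖpₖ₋₁ + pₖ₋₂, qₖ = aₖqₖ₋₁ + qₖ₋₂ (with p₋₁=1, p₋₂=0, q₋₁=0, q₋₂=1):
  k=0: a=11, p=11, q=1
  k=1: a=3, p=34, q=3
  k=2: a=7, p=249, q=22
  k=3: a=6, p=1528, q=135
  k=4: a=1, p=1777, q=157
  k=5: a=2, p=5082, q=449

5082/449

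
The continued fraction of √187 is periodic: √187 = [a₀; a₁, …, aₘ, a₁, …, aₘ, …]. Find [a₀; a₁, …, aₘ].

[13; 1, 2, 13, 2, 1, 26]

a₀ = ⌊√187⌋ = 13.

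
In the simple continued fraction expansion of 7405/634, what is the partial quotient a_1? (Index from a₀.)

1

7405 = 11·634 + 431   →  a_0 = 11
634 = 1·431 + 203   →  a_1 = 1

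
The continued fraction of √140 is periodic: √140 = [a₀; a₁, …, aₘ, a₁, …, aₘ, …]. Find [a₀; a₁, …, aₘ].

[11; 1, 4, 1, 22]

a₀ = ⌊√140⌋ = 11.
With m₀=0, d₀=1 and mₖ₊₁ = dₖaₖ − mₖ, dₖ₊₁ = (n − mₖ₊₁²)/dₖ, aₖ₊₁ = ⌊(a₀+mₖ₊₁)/dₖ₊₁⌋:
  k=1: m=11, d=19, a=1
  k=2: m=8, d=4, a=4
  k=3: m=8, d=19, a=1
  k=4: m=11, d=1, a=22
d=1 and a=2a₀=22 at k=4, so the next step gives (m, d) = (11, 19) again — its k=1 value — and the period has length 4.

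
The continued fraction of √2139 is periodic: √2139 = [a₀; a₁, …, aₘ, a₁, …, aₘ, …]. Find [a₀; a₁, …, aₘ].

a₀ = ⌊√2139⌋ = 46.
With m₀=0, d₀=1 and mₖ₊₁ = dₖaₖ − mₖ, dₖ₊₁ = (n − mₖ₊₁²)/dₖ, aₖ₊₁ = ⌊(a₀+mₖ₊₁)/dₖ₊₁⌋:
  k=1: m=46, d=23, a=4
  k=2: m=46, d=1, a=92
d=1 and a=2a₀=92 at k=2, so the next step gives (m, d) = (46, 23) again — its k=1 value — and the period has length 2.

[46; 4, 92]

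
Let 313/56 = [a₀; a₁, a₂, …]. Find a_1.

313 = 5·56 + 33   →  a_0 = 5
56 = 1·33 + 23   →  a_1 = 1

1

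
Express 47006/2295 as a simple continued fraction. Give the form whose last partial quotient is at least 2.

[20; 2, 13, 3, 13, 2]

47006 = 20·2295 + 1106
2295 = 2·1106 + 83
1106 = 13·83 + 27
83 = 3·27 + 2
27 = 13·2 + 1
2 = 2·1 + 0  (stop)
So 47006/2295 = [20; 2, 13, 3, 13, 2].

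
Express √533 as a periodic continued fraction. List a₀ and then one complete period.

[23; 11, 1, 1, 11, 46]

a₀ = ⌊√533⌋ = 23.
With m₀=0, d₀=1 and mₖ₊₁ = dₖaₖ − mₖ, dₖ₊₁ = (n − mₖ₊₁²)/dₖ, aₖ₊₁ = ⌊(a₀+mₖ₊₁)/dₖ₊₁⌋:
  k=1: m=23, d=4, a=11
  k=2: m=21, d=23, a=1
  k=3: m=2, d=23, a=1
  k=4: m=21, d=4, a=11
  k=5: m=23, d=1, a=46
d=1 and a=2a₀=46 at k=5, so the next step gives (m, d) = (23, 4) again — its k=1 value — and the period has length 5.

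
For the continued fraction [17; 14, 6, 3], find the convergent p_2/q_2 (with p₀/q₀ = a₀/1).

Using pₖ = aₖpₖ₋₁ + pₖ₋₂, qₖ = aₖqₖ₋₁ + qₖ₋₂ (with p₋₁=1, p₋₂=0, q₋₁=0, q₋₂=1):
  k=0: a=17, p=17, q=1
  k=1: a=14, p=239, q=14
  k=2: a=6, p=1451, q=85

1451/85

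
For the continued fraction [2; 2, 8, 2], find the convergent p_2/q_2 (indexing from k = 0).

Using pₖ = aₖpₖ₋₁ + pₖ₋₂, qₖ = aₖqₖ₋₁ + qₖ₋₂ (with p₋₁=1, p₋₂=0, q₋₁=0, q₋₂=1):
  k=0: a=2, p=2, q=1
  k=1: a=2, p=5, q=2
  k=2: a=8, p=42, q=17

42/17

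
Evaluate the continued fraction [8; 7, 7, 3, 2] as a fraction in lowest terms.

Fold from the inside: start with 2/1.
  3 + 1/2 = 7/2
  7 + 2/7 = 51/7
  7 + 7/51 = 364/51
  8 + 51/364 = 2963/364

2963/364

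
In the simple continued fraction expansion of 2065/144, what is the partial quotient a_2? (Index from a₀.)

2065 = 14·144 + 49   →  a_0 = 14
144 = 2·49 + 46   →  a_1 = 2
49 = 1·46 + 3   →  a_2 = 1

1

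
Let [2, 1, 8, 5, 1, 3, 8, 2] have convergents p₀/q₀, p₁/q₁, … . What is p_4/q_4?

159/55

Using pₖ = aₖpₖ₋₁ + pₖ₋₂, qₖ = aₖqₖ₋₁ + qₖ₋₂ (with p₋₁=1, p₋₂=0, q₋₁=0, q₋₂=1):
  k=0: a=2, p=2, q=1
  k=1: a=1, p=3, q=1
  k=2: a=8, p=26, q=9
  k=3: a=5, p=133, q=46
  k=4: a=1, p=159, q=55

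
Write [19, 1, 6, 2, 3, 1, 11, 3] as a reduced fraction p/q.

48353/2434

Using pₖ = aₖpₖ₋₁ + pₖ₋₂ and qₖ = aₖqₖ₋₁ + qₖ₋₂:
  k=0: a=19, p=19, q=1
  k=1: a=1, p=20, q=1
  k=2: a=6, p=139, q=7
  k=3: a=2, p=298, q=15
  k=4: a=3, p=1033, q=52
  k=5: a=1, p=1331, q=67
  k=6: a=11, p=15674, q=789
  k=7: a=3, p=48353, q=2434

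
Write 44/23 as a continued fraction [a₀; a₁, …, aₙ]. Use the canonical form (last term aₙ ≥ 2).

44 = 1*23 + 21
23 = 1*21 + 2
21 = 10*2 + 1
2 = 2*1 + 0  (stop)
So 44/23 = [1; 1, 10, 2].

[1; 1, 10, 2]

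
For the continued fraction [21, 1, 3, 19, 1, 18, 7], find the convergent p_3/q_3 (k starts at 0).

1675/77

Using pₖ = aₖpₖ₋₁ + pₖ₋₂, qₖ = aₖqₖ₋₁ + qₖ₋₂ (with p₋₁=1, p₋₂=0, q₋₁=0, q₋₂=1):
  k=0: a=21, p=21, q=1
  k=1: a=1, p=22, q=1
  k=2: a=3, p=87, q=4
  k=3: a=19, p=1675, q=77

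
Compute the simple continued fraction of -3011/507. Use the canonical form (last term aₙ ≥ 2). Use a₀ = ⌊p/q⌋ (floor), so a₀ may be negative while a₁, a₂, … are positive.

-3011 = -6·507 + 31
507 = 16·31 + 11
31 = 2·11 + 9
11 = 1·9 + 2
9 = 4·2 + 1
2 = 2·1 + 0  (stop)
So -3011/507 = [-6; 16, 2, 1, 4, 2].

[-6; 16, 2, 1, 4, 2]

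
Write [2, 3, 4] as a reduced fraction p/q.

30/13

Using pₖ = aₖpₖ₋₁ + pₖ₋₂ and qₖ = aₖqₖ₋₁ + qₖ₋₂:
  k=0: a=2, p=2, q=1
  k=1: a=3, p=7, q=3
  k=2: a=4, p=30, q=13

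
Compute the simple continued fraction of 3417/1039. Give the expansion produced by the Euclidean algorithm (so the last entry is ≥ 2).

[3; 3, 2, 6, 3, 7]

3417 = 3×1039 + 300
1039 = 3×300 + 139
300 = 2×139 + 22
139 = 6×22 + 7
22 = 3×7 + 1
7 = 7×1 + 0  (stop)
So 3417/1039 = [3; 3, 2, 6, 3, 7].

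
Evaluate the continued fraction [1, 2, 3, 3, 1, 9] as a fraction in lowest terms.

420/293

Using pₖ = aₖpₖ₋₁ + pₖ₋₂ and qₖ = aₖqₖ₋₁ + qₖ₋₂:
  k=0: a=1, p=1, q=1
  k=1: a=2, p=3, q=2
  k=2: a=3, p=10, q=7
  k=3: a=3, p=33, q=23
  k=4: a=1, p=43, q=30
  k=5: a=9, p=420, q=293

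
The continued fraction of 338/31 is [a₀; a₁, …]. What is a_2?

338 = 10·31 + 28   →  a_0 = 10
31 = 1·28 + 3   →  a_1 = 1
28 = 9·3 + 1   →  a_2 = 9

9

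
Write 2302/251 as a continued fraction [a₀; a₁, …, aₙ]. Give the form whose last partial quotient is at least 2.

2302 = 9*251 + 43
251 = 5*43 + 36
43 = 1*36 + 7
36 = 5*7 + 1
7 = 7*1 + 0  (stop)
So 2302/251 = [9; 5, 1, 5, 7].

[9; 5, 1, 5, 7]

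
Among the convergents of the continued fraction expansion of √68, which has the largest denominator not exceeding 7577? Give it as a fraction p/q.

√68 = [8; 4, 16, …] (period length 2).
Convergents:
  p_0/q_0 = 8/1
  p_1/q_1 = 33/4
  p_2/q_2 = 536/65
  p_3/q_3 = 2177/264
  p_4/q_4 = 35368/4289
  p_5/q_5 = 143649/17420
q_4 = 4289 ≤ 7577 < 17420 = q_5, so the answer is 35368/4289.

35368/4289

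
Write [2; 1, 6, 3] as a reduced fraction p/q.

63/22

Using pₖ = aₖpₖ₋₁ + pₖ₋₂ and qₖ = aₖqₖ₋₁ + qₖ₋₂:
  k=0: a=2, p=2, q=1
  k=1: a=1, p=3, q=1
  k=2: a=6, p=20, q=7
  k=3: a=3, p=63, q=22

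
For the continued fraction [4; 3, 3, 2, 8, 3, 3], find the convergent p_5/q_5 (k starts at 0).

Using pₖ = aₖpₖ₋₁ + pₖ₋₂, qₖ = aₖqₖ₋₁ + qₖ₋₂ (with p₋₁=1, p₋₂=0, q₋₁=0, q₋₂=1):
  k=0: a=4, p=4, q=1
  k=1: a=3, p=13, q=3
  k=2: a=3, p=43, q=10
  k=3: a=2, p=99, q=23
  k=4: a=8, p=835, q=194
  k=5: a=3, p=2604, q=605

2604/605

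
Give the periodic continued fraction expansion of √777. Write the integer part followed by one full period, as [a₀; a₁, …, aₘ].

[27; 1, 6, 1, 54]

a₀ = ⌊√777⌋ = 27.
With m₀=0, d₀=1 and mₖ₊₁ = dₖaₖ − mₖ, dₖ₊₁ = (n − mₖ₊₁²)/dₖ, aₖ₊₁ = ⌊(a₀+mₖ₊₁)/dₖ₊₁⌋:
  k=1: m=27, d=48, a=1
  k=2: m=21, d=7, a=6
  k=3: m=21, d=48, a=1
  k=4: m=27, d=1, a=54
d=1 and a=2a₀=54 at k=4, so the next step gives (m, d) = (27, 48) again — its k=1 value — and the period has length 4.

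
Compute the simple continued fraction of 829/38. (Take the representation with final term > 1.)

829 = 21*38 + 31
38 = 1*31 + 7
31 = 4*7 + 3
7 = 2*3 + 1
3 = 3*1 + 0  (stop)
So 829/38 = [21; 1, 4, 2, 3].

[21; 1, 4, 2, 3]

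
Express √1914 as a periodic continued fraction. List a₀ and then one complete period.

a₀ = ⌊√1914⌋ = 43.
With m₀=0, d₀=1 and mₖ₊₁ = dₖaₖ − mₖ, dₖ₊₁ = (n − mₖ₊₁²)/dₖ, aₖ₊₁ = ⌊(a₀+mₖ₊₁)/dₖ₊₁⌋:
  k=1: m=43, d=65, a=1
  k=2: m=22, d=22, a=2
  k=3: m=22, d=65, a=1
  k=4: m=43, d=1, a=86
d=1 and a=2a₀=86 at k=4, so the next step gives (m, d) = (43, 65) again — its k=1 value — and the period has length 4.

[43; 1, 2, 1, 86]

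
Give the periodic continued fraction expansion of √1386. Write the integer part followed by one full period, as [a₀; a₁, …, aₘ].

[37; 4, 2, 1, 2, 1, 2, 4, 74]

a₀ = ⌊√1386⌋ = 37.
With m₀=0, d₀=1 and mₖ₊₁ = dₖaₖ − mₖ, dₖ₊₁ = (n − mₖ₊₁²)/dₖ, aₖ₊₁ = ⌊(a₀+mₖ₊₁)/dₖ₊₁⌋:
  k=1: m=37, d=17, a=4
  k=2: m=31, d=25, a=2
  k=3: m=19, d=41, a=1
  k=4: m=22, d=22, a=2
  k=5: m=22, d=41, a=1
  k=6: m=19, d=25, a=2
  k=7: m=31, d=17, a=4
  k=8: m=37, d=1, a=74
d=1 and a=2a₀=74 at k=8, so the next step gives (m, d) = (37, 17) again — its k=1 value — and the period has length 8.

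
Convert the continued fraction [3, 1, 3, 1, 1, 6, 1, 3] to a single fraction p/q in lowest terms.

Using pₖ = aₖpₖ₋₁ + pₖ₋₂ and qₖ = aₖqₖ₋₁ + qₖ₋₂:
  k=0: a=3, p=3, q=1
  k=1: a=1, p=4, q=1
  k=2: a=3, p=15, q=4
  k=3: a=1, p=19, q=5
  k=4: a=1, p=34, q=9
  k=5: a=6, p=223, q=59
  k=6: a=1, p=257, q=68
  k=7: a=3, p=994, q=263

994/263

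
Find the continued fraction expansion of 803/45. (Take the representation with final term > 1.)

803 = 17×45 + 38
45 = 1×38 + 7
38 = 5×7 + 3
7 = 2×3 + 1
3 = 3×1 + 0  (stop)
So 803/45 = [17; 1, 5, 2, 3].

[17; 1, 5, 2, 3]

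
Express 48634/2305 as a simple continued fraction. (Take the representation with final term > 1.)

[21; 10, 15, 3, 1, 3]

48634 = 21×2305 + 229
2305 = 10×229 + 15
229 = 15×15 + 4
15 = 3×4 + 3
4 = 1×3 + 1
3 = 3×1 + 0  (stop)
So 48634/2305 = [21; 10, 15, 3, 1, 3].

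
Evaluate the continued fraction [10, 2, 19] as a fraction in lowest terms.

409/39

Fold from the inside: start with 19/1.
  2 + 1/19 = 39/19
  10 + 19/39 = 409/39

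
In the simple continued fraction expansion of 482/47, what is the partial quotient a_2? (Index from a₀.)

1

482 = 10·47 + 12   →  a_0 = 10
47 = 3·12 + 11   →  a_1 = 3
12 = 1·11 + 1   →  a_2 = 1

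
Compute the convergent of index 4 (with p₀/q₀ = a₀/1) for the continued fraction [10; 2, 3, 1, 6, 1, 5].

Using pₖ = aₖpₖ₋₁ + pₖ₋₂, qₖ = aₖqₖ₋₁ + qₖ₋₂ (with p₋₁=1, p₋₂=0, q₋₁=0, q₋₂=1):
  k=0: a=10, p=10, q=1
  k=1: a=2, p=21, q=2
  k=2: a=3, p=73, q=7
  k=3: a=1, p=94, q=9
  k=4: a=6, p=637, q=61

637/61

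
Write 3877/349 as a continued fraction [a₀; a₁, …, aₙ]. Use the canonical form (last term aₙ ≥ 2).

[11; 9, 5, 2, 3]

3877 = 11*349 + 38
349 = 9*38 + 7
38 = 5*7 + 3
7 = 2*3 + 1
3 = 3*1 + 0  (stop)
So 3877/349 = [11; 9, 5, 2, 3].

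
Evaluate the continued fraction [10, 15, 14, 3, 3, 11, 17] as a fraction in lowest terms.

Using pₖ = aₖpₖ₋₁ + pₖ₋₂ and qₖ = aₖqₖ₋₁ + qₖ₋₂:
  k=0: a=10, p=10, q=1
  k=1: a=15, p=151, q=15
  k=2: a=14, p=2124, q=211
  k=3: a=3, p=6523, q=648
  k=4: a=3, p=21693, q=2155
  k=5: a=11, p=245146, q=24353
  k=6: a=17, p=4189175, q=416156

4189175/416156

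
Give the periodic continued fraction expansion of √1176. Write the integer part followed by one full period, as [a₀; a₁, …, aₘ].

a₀ = ⌊√1176⌋ = 34.
With m₀=0, d₀=1 and mₖ₊₁ = dₖaₖ − mₖ, dₖ₊₁ = (n − mₖ₊₁²)/dₖ, aₖ₊₁ = ⌊(a₀+mₖ₊₁)/dₖ₊₁⌋:
  k=1: m=34, d=20, a=3
  k=2: m=26, d=25, a=2
  k=3: m=24, d=24, a=2
  k=4: m=24, d=25, a=2
  k=5: m=26, d=20, a=3
  k=6: m=34, d=1, a=68
d=1 and a=2a₀=68 at k=6, so the next step gives (m, d) = (34, 20) again — its k=1 value — and the period has length 6.

[34; 3, 2, 2, 2, 3, 68]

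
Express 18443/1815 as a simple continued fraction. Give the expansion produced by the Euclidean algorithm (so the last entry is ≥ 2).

[10; 6, 5, 7, 8]

18443 = 10×1815 + 293
1815 = 6×293 + 57
293 = 5×57 + 8
57 = 7×8 + 1
8 = 8×1 + 0  (stop)
So 18443/1815 = [10; 6, 5, 7, 8].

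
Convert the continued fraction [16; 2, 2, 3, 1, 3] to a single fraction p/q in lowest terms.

1362/83

Fold from the inside: start with 3/1.
  1 + 1/3 = 4/3
  3 + 3/4 = 15/4
  2 + 4/15 = 34/15
  2 + 15/34 = 83/34
  16 + 34/83 = 1362/83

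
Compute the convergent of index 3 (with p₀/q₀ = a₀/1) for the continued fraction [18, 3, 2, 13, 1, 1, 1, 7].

Using pₖ = aₖpₖ₋₁ + pₖ₋₂, qₖ = aₖqₖ₋₁ + qₖ₋₂ (with p₋₁=1, p₋₂=0, q₋₁=0, q₋₂=1):
  k=0: a=18, p=18, q=1
  k=1: a=3, p=55, q=3
  k=2: a=2, p=128, q=7
  k=3: a=13, p=1719, q=94

1719/94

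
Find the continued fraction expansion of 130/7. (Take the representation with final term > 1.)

[18; 1, 1, 3]

130 = 18*7 + 4
7 = 1*4 + 3
4 = 1*3 + 1
3 = 3*1 + 0  (stop)
So 130/7 = [18; 1, 1, 3].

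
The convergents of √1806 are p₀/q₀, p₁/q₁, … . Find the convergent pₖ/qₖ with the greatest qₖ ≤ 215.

7182/169

√1806 = [42; 2, 84, …] (period length 2).
Convergents:
  p_0/q_0 = 42/1
  p_1/q_1 = 85/2
  p_2/q_2 = 7182/169
  p_3/q_3 = 14449/340
q_2 = 169 ≤ 215 < 340 = q_3, so the answer is 7182/169.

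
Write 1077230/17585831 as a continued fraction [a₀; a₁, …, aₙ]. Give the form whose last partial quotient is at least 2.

[0; 16, 3, 13, 13, 16, 7, 18]

1077230 = 0·17585831 + 1077230
17585831 = 16·1077230 + 350151
1077230 = 3·350151 + 26777
350151 = 13·26777 + 2050
26777 = 13·2050 + 127
2050 = 16·127 + 18
127 = 7·18 + 1
18 = 18·1 + 0  (stop)
So 1077230/17585831 = [0; 16, 3, 13, 13, 16, 7, 18].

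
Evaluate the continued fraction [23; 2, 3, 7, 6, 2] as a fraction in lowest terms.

15863/677

Using pₖ = aₖpₖ₋₁ + pₖ₋₂ and qₖ = aₖqₖ₋₁ + qₖ₋₂:
  k=0: a=23, p=23, q=1
  k=1: a=2, p=47, q=2
  k=2: a=3, p=164, q=7
  k=3: a=7, p=1195, q=51
  k=4: a=6, p=7334, q=313
  k=5: a=2, p=15863, q=677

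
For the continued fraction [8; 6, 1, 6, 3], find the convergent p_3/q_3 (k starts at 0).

391/48

Using pₖ = aₖpₖ₋₁ + pₖ₋₂, qₖ = aₖqₖ₋₁ + qₖ₋₂ (with p₋₁=1, p₋₂=0, q₋₁=0, q₋₂=1):
  k=0: a=8, p=8, q=1
  k=1: a=6, p=49, q=6
  k=2: a=1, p=57, q=7
  k=3: a=6, p=391, q=48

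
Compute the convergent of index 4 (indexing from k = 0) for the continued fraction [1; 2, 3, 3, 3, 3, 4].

109/76

Using pₖ = aₖpₖ₋₁ + pₖ₋₂, qₖ = aₖqₖ₋₁ + qₖ₋₂ (with p₋₁=1, p₋₂=0, q₋₁=0, q₋₂=1):
  k=0: a=1, p=1, q=1
  k=1: a=2, p=3, q=2
  k=2: a=3, p=10, q=7
  k=3: a=3, p=33, q=23
  k=4: a=3, p=109, q=76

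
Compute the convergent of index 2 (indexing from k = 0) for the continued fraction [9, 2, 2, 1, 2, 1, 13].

47/5

Using pₖ = aₖpₖ₋₁ + pₖ₋₂, qₖ = aₖqₖ₋₁ + qₖ₋₂ (with p₋₁=1, p₋₂=0, q₋₁=0, q₋₂=1):
  k=0: a=9, p=9, q=1
  k=1: a=2, p=19, q=2
  k=2: a=2, p=47, q=5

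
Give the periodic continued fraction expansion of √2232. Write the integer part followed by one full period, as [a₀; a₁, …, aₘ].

[47; 4, 10, 4, 94]

a₀ = ⌊√2232⌋ = 47.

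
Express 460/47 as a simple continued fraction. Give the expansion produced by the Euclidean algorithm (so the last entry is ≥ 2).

[9; 1, 3, 1, 2, 3]

460 = 9·47 + 37
47 = 1·37 + 10
37 = 3·10 + 7
10 = 1·7 + 3
7 = 2·3 + 1
3 = 3·1 + 0  (stop)
So 460/47 = [9; 1, 3, 1, 2, 3].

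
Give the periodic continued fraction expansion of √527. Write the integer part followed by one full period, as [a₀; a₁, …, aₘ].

a₀ = ⌊√527⌋ = 22.

[22; 1, 21, 1, 44]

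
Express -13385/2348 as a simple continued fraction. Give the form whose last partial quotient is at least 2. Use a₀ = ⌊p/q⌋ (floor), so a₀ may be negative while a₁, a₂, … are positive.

-13385 = -6·2348 + 703
2348 = 3·703 + 239
703 = 2·239 + 225
239 = 1·225 + 14
225 = 16·14 + 1
14 = 14·1 + 0  (stop)
So -13385/2348 = [-6; 3, 2, 1, 16, 14].

[-6; 3, 2, 1, 16, 14]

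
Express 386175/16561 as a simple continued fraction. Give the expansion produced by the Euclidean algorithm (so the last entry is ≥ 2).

[23; 3, 7, 13, 14, 4]

386175 = 23×16561 + 5272
16561 = 3×5272 + 745
5272 = 7×745 + 57
745 = 13×57 + 4
57 = 14×4 + 1
4 = 4×1 + 0  (stop)
So 386175/16561 = [23; 3, 7, 13, 14, 4].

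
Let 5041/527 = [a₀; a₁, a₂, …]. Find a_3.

5041 = 9·527 + 298   →  a_0 = 9
527 = 1·298 + 229   →  a_1 = 1
298 = 1·229 + 69   →  a_2 = 1
229 = 3·69 + 22   →  a_3 = 3

3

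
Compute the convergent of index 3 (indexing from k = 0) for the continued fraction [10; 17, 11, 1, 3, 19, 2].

Using pₖ = aₖpₖ₋₁ + pₖ₋₂, qₖ = aₖqₖ₋₁ + qₖ₋₂ (with p₋₁=1, p₋₂=0, q₋₁=0, q₋₂=1):
  k=0: a=10, p=10, q=1
  k=1: a=17, p=171, q=17
  k=2: a=11, p=1891, q=188
  k=3: a=1, p=2062, q=205

2062/205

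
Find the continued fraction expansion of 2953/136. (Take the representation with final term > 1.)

2953 = 21*136 + 97
136 = 1*97 + 39
97 = 2*39 + 19
39 = 2*19 + 1
19 = 19*1 + 0  (stop)
So 2953/136 = [21; 1, 2, 2, 19].

[21; 1, 2, 2, 19]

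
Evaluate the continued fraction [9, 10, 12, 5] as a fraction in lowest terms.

5596/615

Fold from the inside: start with 5/1.
  12 + 1/5 = 61/5
  10 + 5/61 = 615/61
  9 + 61/615 = 5596/615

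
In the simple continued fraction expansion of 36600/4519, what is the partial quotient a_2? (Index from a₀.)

36600 = 8·4519 + 448   →  a_0 = 8
4519 = 10·448 + 39   →  a_1 = 10
448 = 11·39 + 19   →  a_2 = 11

11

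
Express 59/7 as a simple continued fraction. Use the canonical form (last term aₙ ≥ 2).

59 = 8×7 + 3
7 = 2×3 + 1
3 = 3×1 + 0  (stop)
So 59/7 = [8; 2, 3].

[8; 2, 3]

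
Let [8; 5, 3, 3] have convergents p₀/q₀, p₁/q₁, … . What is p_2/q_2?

131/16

Using pₖ = aₖpₖ₋₁ + pₖ₋₂, qₖ = aₖqₖ₋₁ + qₖ₋₂ (with p₋₁=1, p₋₂=0, q₋₁=0, q₋₂=1):
  k=0: a=8, p=8, q=1
  k=1: a=5, p=41, q=5
  k=2: a=3, p=131, q=16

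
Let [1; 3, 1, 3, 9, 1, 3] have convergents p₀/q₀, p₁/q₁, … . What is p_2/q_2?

Using pₖ = aₖpₖ₋₁ + pₖ₋₂, qₖ = aₖqₖ₋₁ + qₖ₋₂ (with p₋₁=1, p₋₂=0, q₋₁=0, q₋₂=1):
  k=0: a=1, p=1, q=1
  k=1: a=3, p=4, q=3
  k=2: a=1, p=5, q=4

5/4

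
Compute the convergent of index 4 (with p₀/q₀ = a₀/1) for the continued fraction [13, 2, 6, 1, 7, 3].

Using pₖ = aₖpₖ₋₁ + pₖ₋₂, qₖ = aₖqₖ₋₁ + qₖ₋₂ (with p₋₁=1, p₋₂=0, q₋₁=0, q₋₂=1):
  k=0: a=13, p=13, q=1
  k=1: a=2, p=27, q=2
  k=2: a=6, p=175, q=13
  k=3: a=1, p=202, q=15
  k=4: a=7, p=1589, q=118

1589/118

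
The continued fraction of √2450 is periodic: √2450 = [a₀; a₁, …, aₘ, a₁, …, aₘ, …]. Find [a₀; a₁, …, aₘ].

a₀ = ⌊√2450⌋ = 49.
With m₀=0, d₀=1 and mₖ₊₁ = dₖaₖ − mₖ, dₖ₊₁ = (n − mₖ₊₁²)/dₖ, aₖ₊₁ = ⌊(a₀+mₖ₊₁)/dₖ₊₁⌋:
  k=1: m=49, d=49, a=2
  k=2: m=49, d=1, a=98
d=1 and a=2a₀=98 at k=2, so the next step gives (m, d) = (49, 49) again — its k=1 value — and the period has length 2.

[49; 2, 98]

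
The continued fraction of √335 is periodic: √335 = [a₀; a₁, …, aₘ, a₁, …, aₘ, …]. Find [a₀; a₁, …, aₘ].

a₀ = ⌊√335⌋ = 18.
With m₀=0, d₀=1 and mₖ₊₁ = dₖaₖ − mₖ, dₖ₊₁ = (n − mₖ₊₁²)/dₖ, aₖ₊₁ = ⌊(a₀+mₖ₊₁)/dₖ₊₁⌋:
  k=1: m=18, d=11, a=3
  k=2: m=15, d=10, a=3
  k=3: m=15, d=11, a=3
  k=4: m=18, d=1, a=36
d=1 and a=2a₀=36 at k=4, so the next step gives (m, d) = (18, 11) again — its k=1 value — and the period has length 4.

[18; 3, 3, 3, 36]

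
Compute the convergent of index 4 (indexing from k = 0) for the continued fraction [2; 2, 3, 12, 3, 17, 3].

644/265

Using pₖ = aₖpₖ₋₁ + pₖ₋₂, qₖ = aₖqₖ₋₁ + qₖ₋₂ (with p₋₁=1, p₋₂=0, q₋₁=0, q₋₂=1):
  k=0: a=2, p=2, q=1
  k=1: a=2, p=5, q=2
  k=2: a=3, p=17, q=7
  k=3: a=12, p=209, q=86
  k=4: a=3, p=644, q=265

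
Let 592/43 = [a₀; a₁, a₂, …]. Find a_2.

3

592 = 13·43 + 33   →  a_0 = 13
43 = 1·33 + 10   →  a_1 = 1
33 = 3·10 + 3   →  a_2 = 3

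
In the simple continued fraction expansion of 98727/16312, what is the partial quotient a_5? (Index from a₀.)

98727 = 6·16312 + 855   →  a_0 = 6
16312 = 19·855 + 67   →  a_1 = 19
855 = 12·67 + 51   →  a_2 = 12
67 = 1·51 + 16   →  a_3 = 1
51 = 3·16 + 3   →  a_4 = 3
16 = 5·3 + 1   →  a_5 = 5

5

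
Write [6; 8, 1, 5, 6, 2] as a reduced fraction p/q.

Fold from the inside: start with 2/1.
  6 + 1/2 = 13/2
  5 + 2/13 = 67/13
  1 + 13/67 = 80/67
  8 + 67/80 = 707/80
  6 + 80/707 = 4322/707

4322/707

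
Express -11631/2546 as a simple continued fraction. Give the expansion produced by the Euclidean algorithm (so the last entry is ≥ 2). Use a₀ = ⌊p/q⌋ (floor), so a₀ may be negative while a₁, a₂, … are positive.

-11631 = -5*2546 + 1099
2546 = 2*1099 + 348
1099 = 3*348 + 55
348 = 6*55 + 18
55 = 3*18 + 1
18 = 18*1 + 0  (stop)
So -11631/2546 = [-5; 2, 3, 6, 3, 18].

[-5; 2, 3, 6, 3, 18]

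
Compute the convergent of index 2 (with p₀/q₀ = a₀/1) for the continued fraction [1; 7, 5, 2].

Using pₖ = aₖpₖ₋₁ + pₖ₋₂, qₖ = aₖqₖ₋₁ + qₖ₋₂ (with p₋₁=1, p₋₂=0, q₋₁=0, q₋₂=1):
  k=0: a=1, p=1, q=1
  k=1: a=7, p=8, q=7
  k=2: a=5, p=41, q=36

41/36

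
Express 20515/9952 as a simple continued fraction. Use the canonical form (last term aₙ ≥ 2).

20515 = 2*9952 + 611
9952 = 16*611 + 176
611 = 3*176 + 83
176 = 2*83 + 10
83 = 8*10 + 3
10 = 3*3 + 1
3 = 3*1 + 0  (stop)
So 20515/9952 = [2; 16, 3, 2, 8, 3, 3].

[2; 16, 3, 2, 8, 3, 3]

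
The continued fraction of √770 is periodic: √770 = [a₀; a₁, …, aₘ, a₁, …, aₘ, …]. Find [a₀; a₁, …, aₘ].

[27; 1, 2, 1, 54]

a₀ = ⌊√770⌋ = 27.
With m₀=0, d₀=1 and mₖ₊₁ = dₖaₖ − mₖ, dₖ₊₁ = (n − mₖ₊₁²)/dₖ, aₖ₊₁ = ⌊(a₀+mₖ₊₁)/dₖ₊₁⌋:
  k=1: m=27, d=41, a=1
  k=2: m=14, d=14, a=2
  k=3: m=14, d=41, a=1
  k=4: m=27, d=1, a=54
d=1 and a=2a₀=54 at k=4, so the next step gives (m, d) = (27, 41) again — its k=1 value — and the period has length 4.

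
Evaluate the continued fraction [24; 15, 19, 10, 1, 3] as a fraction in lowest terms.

297413/12358

Fold from the inside: start with 3/1.
  1 + 1/3 = 4/3
  10 + 3/4 = 43/4
  19 + 4/43 = 821/43
  15 + 43/821 = 12358/821
  24 + 821/12358 = 297413/12358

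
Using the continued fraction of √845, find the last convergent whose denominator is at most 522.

√845 = [29; 14, 1, 1, 14, 58, …] (period length 5).
Convergents:
  p_0/q_0 = 29/1
  p_1/q_1 = 407/14
  p_2/q_2 = 436/15
  p_3/q_3 = 843/29
  p_4/q_4 = 12238/421
  p_5/q_5 = 710647/24447
q_4 = 421 ≤ 522 < 24447 = q_5, so the answer is 12238/421.

12238/421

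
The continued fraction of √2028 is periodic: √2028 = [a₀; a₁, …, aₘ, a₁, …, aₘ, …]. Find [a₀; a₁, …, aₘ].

[45; 30, 90]

a₀ = ⌊√2028⌋ = 45.
With m₀=0, d₀=1 and mₖ₊₁ = dₖaₖ − mₖ, dₖ₊₁ = (n − mₖ₊₁²)/dₖ, aₖ₊₁ = ⌊(a₀+mₖ₊₁)/dₖ₊₁⌋:
  k=1: m=45, d=3, a=30
  k=2: m=45, d=1, a=90
d=1 and a=2a₀=90 at k=2, so the next step gives (m, d) = (45, 3) again — its k=1 value — and the period has length 2.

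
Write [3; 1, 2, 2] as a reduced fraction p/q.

26/7

Fold from the inside: start with 2/1.
  2 + 1/2 = 5/2
  1 + 2/5 = 7/5
  3 + 5/7 = 26/7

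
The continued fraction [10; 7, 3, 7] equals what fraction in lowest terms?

1632/161

Fold from the inside: start with 7/1.
  3 + 1/7 = 22/7
  7 + 7/22 = 161/22
  10 + 22/161 = 1632/161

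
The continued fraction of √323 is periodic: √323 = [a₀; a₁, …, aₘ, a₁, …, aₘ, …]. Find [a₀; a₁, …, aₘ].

a₀ = ⌊√323⌋ = 17.
With m₀=0, d₀=1 and mₖ₊₁ = dₖaₖ − mₖ, dₖ₊₁ = (n − mₖ₊₁²)/dₖ, aₖ₊₁ = ⌊(a₀+mₖ₊₁)/dₖ₊₁⌋:
  k=1: m=17, d=34, a=1
  k=2: m=17, d=1, a=34
d=1 and a=2a₀=34 at k=2, so the next step gives (m, d) = (17, 34) again — its k=1 value — and the period has length 2.

[17; 1, 34]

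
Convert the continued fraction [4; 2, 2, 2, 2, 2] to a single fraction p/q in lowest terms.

309/70

Using pₖ = aₖpₖ₋₁ + pₖ₋₂ and qₖ = aₖqₖ₋₁ + qₖ₋₂:
  k=0: a=4, p=4, q=1
  k=1: a=2, p=9, q=2
  k=2: a=2, p=22, q=5
  k=3: a=2, p=53, q=12
  k=4: a=2, p=128, q=29
  k=5: a=2, p=309, q=70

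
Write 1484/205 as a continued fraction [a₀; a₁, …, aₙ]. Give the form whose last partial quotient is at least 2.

[7; 4, 5, 2, 4]

1484 = 7×205 + 49
205 = 4×49 + 9
49 = 5×9 + 4
9 = 2×4 + 1
4 = 4×1 + 0  (stop)
So 1484/205 = [7; 4, 5, 2, 4].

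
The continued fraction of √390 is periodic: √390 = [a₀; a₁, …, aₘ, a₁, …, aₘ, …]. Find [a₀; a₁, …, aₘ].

[19; 1, 2, 1, 38]

a₀ = ⌊√390⌋ = 19.
With m₀=0, d₀=1 and mₖ₊₁ = dₖaₖ − mₖ, dₖ₊₁ = (n − mₖ₊₁²)/dₖ, aₖ₊₁ = ⌊(a₀+mₖ₊₁)/dₖ₊₁⌋:
  k=1: m=19, d=29, a=1
  k=2: m=10, d=10, a=2
  k=3: m=10, d=29, a=1
  k=4: m=19, d=1, a=38
d=1 and a=2a₀=38 at k=4, so the next step gives (m, d) = (19, 29) again — its k=1 value — and the period has length 4.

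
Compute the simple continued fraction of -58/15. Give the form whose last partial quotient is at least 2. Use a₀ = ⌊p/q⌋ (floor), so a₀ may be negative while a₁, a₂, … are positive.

-58 = -4*15 + 2
15 = 7*2 + 1
2 = 2*1 + 0  (stop)
So -58/15 = [-4; 7, 2].

[-4; 7, 2]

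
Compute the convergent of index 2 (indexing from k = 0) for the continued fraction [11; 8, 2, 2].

Using pₖ = aₖpₖ₋₁ + pₖ₋₂, qₖ = aₖqₖ₋₁ + qₖ₋₂ (with p₋₁=1, p₋₂=0, q₋₁=0, q₋₂=1):
  k=0: a=11, p=11, q=1
  k=1: a=8, p=89, q=8
  k=2: a=2, p=189, q=17

189/17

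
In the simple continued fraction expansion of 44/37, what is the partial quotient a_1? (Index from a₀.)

5

44 = 1·37 + 7   →  a_0 = 1
37 = 5·7 + 2   →  a_1 = 5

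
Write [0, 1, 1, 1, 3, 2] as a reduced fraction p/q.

Using pₖ = aₖpₖ₋₁ + pₖ₋₂ and qₖ = aₖqₖ₋₁ + qₖ₋₂:
  k=0: a=0, p=0, q=1
  k=1: a=1, p=1, q=1
  k=2: a=1, p=1, q=2
  k=3: a=1, p=2, q=3
  k=4: a=3, p=7, q=11
  k=5: a=2, p=16, q=25

16/25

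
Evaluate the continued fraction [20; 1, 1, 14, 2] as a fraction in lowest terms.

Fold from the inside: start with 2/1.
  14 + 1/2 = 29/2
  1 + 2/29 = 31/29
  1 + 29/31 = 60/31
  20 + 31/60 = 1231/60

1231/60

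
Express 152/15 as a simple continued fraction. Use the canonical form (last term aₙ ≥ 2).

[10; 7, 2]

152 = 10·15 + 2
15 = 7·2 + 1
2 = 2·1 + 0  (stop)
So 152/15 = [10; 7, 2].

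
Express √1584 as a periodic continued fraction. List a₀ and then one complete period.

a₀ = ⌊√1584⌋ = 39.

[39; 1, 3, 1, 78]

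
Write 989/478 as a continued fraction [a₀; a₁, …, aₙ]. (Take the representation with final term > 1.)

989 = 2·478 + 33
478 = 14·33 + 16
33 = 2·16 + 1
16 = 16·1 + 0  (stop)
So 989/478 = [2; 14, 2, 16].

[2; 14, 2, 16]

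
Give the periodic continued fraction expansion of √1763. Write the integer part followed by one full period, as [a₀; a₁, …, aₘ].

[41; 1, 82]

a₀ = ⌊√1763⌋ = 41.
With m₀=0, d₀=1 and mₖ₊₁ = dₖaₖ − mₖ, dₖ₊₁ = (n − mₖ₊₁²)/dₖ, aₖ₊₁ = ⌊(a₀+mₖ₊₁)/dₖ₊₁⌋:
  k=1: m=41, d=82, a=1
  k=2: m=41, d=1, a=82
d=1 and a=2a₀=82 at k=2, so the next step gives (m, d) = (41, 82) again — its k=1 value — and the period has length 2.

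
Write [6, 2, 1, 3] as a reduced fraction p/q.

Fold from the inside: start with 3/1.
  1 + 1/3 = 4/3
  2 + 3/4 = 11/4
  6 + 4/11 = 70/11

70/11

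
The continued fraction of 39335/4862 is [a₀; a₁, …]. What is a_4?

3

39335 = 8·4862 + 439   →  a_0 = 8
4862 = 11·439 + 33   →  a_1 = 11
439 = 13·33 + 10   →  a_2 = 13
33 = 3·10 + 3   →  a_3 = 3
10 = 3·3 + 1   →  a_4 = 3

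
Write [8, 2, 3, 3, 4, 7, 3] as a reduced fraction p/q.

18952/2247

Using pₖ = aₖpₖ₋₁ + pₖ₋₂ and qₖ = aₖqₖ₋₁ + qₖ₋₂:
  k=0: a=8, p=8, q=1
  k=1: a=2, p=17, q=2
  k=2: a=3, p=59, q=7
  k=3: a=3, p=194, q=23
  k=4: a=4, p=835, q=99
  k=5: a=7, p=6039, q=716
  k=6: a=3, p=18952, q=2247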